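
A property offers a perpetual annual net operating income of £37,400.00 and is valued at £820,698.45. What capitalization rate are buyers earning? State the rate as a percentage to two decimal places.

4.56%

P = C/r ⇒ r = C/P = £37,400.00/£820,698.45 = 0.045571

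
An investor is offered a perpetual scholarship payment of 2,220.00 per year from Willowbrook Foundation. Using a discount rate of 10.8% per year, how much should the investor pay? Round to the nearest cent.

Level perpetuity: PV = C / r = 2,220.00 / 0.108 = 20,555.56

20555.56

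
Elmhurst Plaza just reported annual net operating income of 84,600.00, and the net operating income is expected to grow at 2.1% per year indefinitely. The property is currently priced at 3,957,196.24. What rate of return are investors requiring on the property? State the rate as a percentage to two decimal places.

4.28%

D₁ = 84,600.00 × 1.021 = 86,376.6000
P = D₁/(r − g) ⇒ r = D₁/P + g = 86,376.6000/3,957,196.24 + 0.021 = 0.021828 + 0.021 = 0.042828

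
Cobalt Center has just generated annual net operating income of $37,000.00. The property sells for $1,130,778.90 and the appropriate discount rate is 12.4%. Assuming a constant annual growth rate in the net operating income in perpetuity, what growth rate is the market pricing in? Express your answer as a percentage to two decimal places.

8.84%

P = D₀(1+g)/(r−g) ⇒ P(r−g) = D₀(1+g) ⇒ g(P+D₀) = P·r − D₀
g = (P·r − D₀)/(P + D₀) = ($1,130,778.90×0.124 − $37,000.00) / ($1,130,778.90 + $37,000.00) = 0.088387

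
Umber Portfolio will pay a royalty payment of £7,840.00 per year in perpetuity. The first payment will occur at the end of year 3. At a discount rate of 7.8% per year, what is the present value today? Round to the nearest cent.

Value at end of year 2: C / r = £7,840.00 / 0.078 = £100,512.8205
Discount to today: PV = £100,512.8205 / (1 + 0.078)^2 = £100,512.8205 / 1.162084 = £86,493.59

£86493.59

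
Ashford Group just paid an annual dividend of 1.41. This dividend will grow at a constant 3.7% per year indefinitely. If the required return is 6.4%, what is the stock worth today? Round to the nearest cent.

54.15

D₁ = D₀ × (1 + g) = 1.41 × 1.037 = 1.4622
Growing perpetuity: P = D₁ / (r − g) = 1.4622 / (0.064 − 0.037) = 54.15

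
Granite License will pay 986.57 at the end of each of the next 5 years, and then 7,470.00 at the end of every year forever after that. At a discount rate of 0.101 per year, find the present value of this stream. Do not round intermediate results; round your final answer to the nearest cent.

49445.75

PV of 5-year annuity: 986.57 × [1 − (1+0.101)^−5] / 0.101 = 3730.34196
Perpetuity value at year 5: 7,470.00 / 0.101 = 73960.39604
PV of perpetuity: 73960.39604 / (1+0.101)^5 = 45715.41148
Total PV = 3730.34196 + 45715.41148 = 49445.75344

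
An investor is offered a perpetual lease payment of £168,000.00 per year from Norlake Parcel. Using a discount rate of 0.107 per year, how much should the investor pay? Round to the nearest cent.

£1570093.46

Level perpetuity: PV = C / r = £168,000.00 / 0.107 = £1,570,093.46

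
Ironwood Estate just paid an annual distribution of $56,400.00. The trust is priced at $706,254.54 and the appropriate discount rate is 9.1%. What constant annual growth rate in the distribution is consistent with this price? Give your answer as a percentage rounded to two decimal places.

1.03%

P = D₀(1+g)/(r−g) ⇒ P(r−g) = D₀(1+g) ⇒ g(P+D₀) = P·r − D₀
g = (P·r − D₀)/(P + D₀) = ($706,254.54×0.091 − $56,400.00) / ($706,254.54 + $56,400.00) = 0.010318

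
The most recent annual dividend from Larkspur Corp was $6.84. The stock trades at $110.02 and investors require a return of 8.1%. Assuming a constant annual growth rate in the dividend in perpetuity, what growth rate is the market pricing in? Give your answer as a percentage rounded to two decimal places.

P = D₀(1+g)/(r−g) ⇒ P(r−g) = D₀(1+g) ⇒ g(P+D₀) = P·r − D₀
g = (P·r − D₀)/(P + D₀) = ($110.02×0.081 − $6.84) / ($110.02 + $6.84) = 0.017727

1.77%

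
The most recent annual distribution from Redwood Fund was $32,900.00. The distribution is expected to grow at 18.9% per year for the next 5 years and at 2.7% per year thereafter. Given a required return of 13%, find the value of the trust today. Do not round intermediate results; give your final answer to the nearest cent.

D_1 = 39118.10000
D_2 = 46511.42090
D_3 = 55302.07945
D_4 = 65754.17247
D_5 = 78181.71106
Terminal value at year 5: TV = D_5×(1+g_2)/(r−g_2) = 80292.61726/0.103 = 779539.97341
P_0 = D_1/(1+r)^1 + D_2/(1+r)^2 + D_3/(1+r)^3 + D_4/(1+r)^4 + D_5/(1+r)^5 + TV/(1+r)^5
    = 34617.78761 + 36425.26502 + 38327.11514 + 40328.26540 + 42433.90049 + 423103.06608 = 615235.39973

$615235.40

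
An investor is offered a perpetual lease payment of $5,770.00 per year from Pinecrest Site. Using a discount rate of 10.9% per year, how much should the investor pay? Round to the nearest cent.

Level perpetuity: PV = C / r = $5,770.00 / 0.109 = $52,935.78

$52935.78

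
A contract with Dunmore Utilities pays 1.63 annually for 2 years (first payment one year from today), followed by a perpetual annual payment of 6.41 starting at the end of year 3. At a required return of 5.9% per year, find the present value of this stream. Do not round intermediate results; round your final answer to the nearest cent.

PV of 2-year annuity: 1.63 × [1 − (1+0.059)^−2] / 0.059 = 2.99262
Perpetuity value at year 2: 6.41 / 0.059 = 108.64407
PV of perpetuity: 108.64407 / (1+0.059)^2 = 96.87553
Total PV = 2.99262 + 96.87553 = 99.86815

99.87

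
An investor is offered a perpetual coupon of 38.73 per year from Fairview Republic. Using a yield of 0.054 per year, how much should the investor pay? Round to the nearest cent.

Level perpetuity: PV = C / r = 38.73 / 0.054 = 717.22

717.22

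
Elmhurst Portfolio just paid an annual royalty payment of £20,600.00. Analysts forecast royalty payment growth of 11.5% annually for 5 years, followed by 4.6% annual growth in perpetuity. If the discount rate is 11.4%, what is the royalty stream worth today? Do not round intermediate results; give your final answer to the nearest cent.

D_1 = 22969.00000
D_2 = 25610.43500
D_3 = 28555.63502
D_4 = 31839.53305
D_5 = 35501.07935
Terminal value at year 5: TV = D_5×(1+g_2)/(r−g_2) = 37134.12900/0.068 = 546090.13242
P_0 = D_1/(1+r)^1 + D_2/(1+r)^2 + D_3/(1+r)^3 + D_4/(1+r)^4 + D_5/(1+r)^5 + TV/(1+r)^5
    = 20618.49192 + 20637.00044 + 20655.52558 + 20674.06734 + 20692.62575 + 318301.27256 = 421578.98359

£421578.98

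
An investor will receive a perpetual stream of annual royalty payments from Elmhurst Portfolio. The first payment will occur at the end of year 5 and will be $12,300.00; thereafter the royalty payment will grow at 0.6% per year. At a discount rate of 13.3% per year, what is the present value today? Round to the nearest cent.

$58773.53

Value at end of year 4: C₁ / (r − g) = $12,300.00 / (0.133 − 0.006) = $96,850.3937
Discount to today: PV = $96,850.3937 / (1 + 0.133)^4 = $96,850.3937 / 1.647857 = $58,773.53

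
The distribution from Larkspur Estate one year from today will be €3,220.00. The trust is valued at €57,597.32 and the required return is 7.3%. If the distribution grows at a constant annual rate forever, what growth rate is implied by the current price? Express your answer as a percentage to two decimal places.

P = D₁/(r−g) ⇒ g = r − D₁/P = 0.073 − €3,220.00/€57,597.32 = 0.017095

1.71%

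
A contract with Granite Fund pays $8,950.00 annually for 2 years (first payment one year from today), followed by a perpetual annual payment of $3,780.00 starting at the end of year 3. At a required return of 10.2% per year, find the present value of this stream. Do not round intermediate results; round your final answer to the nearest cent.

PV of 2-year annuity: $8,950.00 × [1 − (1+0.102)^−2] / 0.102 = 15491.46742
Perpetuity value at year 2: $3,780.00 / 0.102 = 37058.82353
PV of perpetuity: 37058.82353 / (1+0.102)^2 = 30516.05852
Total PV = 15491.46742 + 30516.05852 = 46007.52594

$46007.53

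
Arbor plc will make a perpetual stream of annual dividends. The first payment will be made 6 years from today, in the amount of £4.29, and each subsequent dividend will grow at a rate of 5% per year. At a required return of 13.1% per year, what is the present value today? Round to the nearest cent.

Value at end of year 5: C₁ / (r − g) = £4.29 / (0.131 − 0.05) = £52.9630
Discount to today: PV = £52.9630 / (1 + 0.131)^5 = £52.9630 / 1.850602 = £28.62

£28.62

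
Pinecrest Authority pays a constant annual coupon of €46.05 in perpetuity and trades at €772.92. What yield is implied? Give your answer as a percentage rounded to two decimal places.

P = C/r ⇒ r = C/P = €46.05/€772.92 = 0.059579

5.96%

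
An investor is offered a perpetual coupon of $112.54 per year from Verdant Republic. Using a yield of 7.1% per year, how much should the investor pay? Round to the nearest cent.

$1585.07

Level perpetuity: PV = C / r = $112.54 / 0.071 = $1,585.07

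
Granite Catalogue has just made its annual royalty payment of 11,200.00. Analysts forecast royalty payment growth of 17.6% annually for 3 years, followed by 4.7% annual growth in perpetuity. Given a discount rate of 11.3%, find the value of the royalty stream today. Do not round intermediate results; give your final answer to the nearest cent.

D_1 = 13171.20000
D_2 = 15489.33120
D_3 = 18215.45349
Terminal value at year 3: TV = D_3×(1+g_2)/(r−g_2) = 19071.57981/0.066 = 288963.33038
P_0 = D_1/(1+r)^1 + D_2/(1+r)^2 + D_3/(1+r)^3 + TV/(1+r)^3
    = 11833.96226 + 12503.80918 + 13211.57197 + 209583.57351 = 247132.91692

247132.92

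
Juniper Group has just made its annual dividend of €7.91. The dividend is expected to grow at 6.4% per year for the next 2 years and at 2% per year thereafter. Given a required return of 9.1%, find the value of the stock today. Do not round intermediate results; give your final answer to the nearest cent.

D_1 = 8.41624
D_2 = 8.95488
Terminal value at year 2: TV = D_2×(1+g_2)/(r−g_2) = 9.13398/0.071 = 128.64756
P_0 = D_1/(1+r)^1 + D_2/(1+r)^2 + TV/(1+r)^2
    = 7.71424 + 7.52333 + 108.08167 = 123.31925

€123.32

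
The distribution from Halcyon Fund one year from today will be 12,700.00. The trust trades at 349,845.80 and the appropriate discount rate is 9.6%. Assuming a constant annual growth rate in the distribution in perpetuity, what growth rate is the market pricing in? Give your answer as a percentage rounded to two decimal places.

5.97%

P = D₁/(r−g) ⇒ g = r − D₁/P = 0.096 − 12,700.00/349,845.80 = 0.059698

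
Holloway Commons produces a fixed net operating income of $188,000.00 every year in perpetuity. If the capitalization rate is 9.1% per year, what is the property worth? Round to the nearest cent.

$2065934.07

Level perpetuity: PV = C / r = $188,000.00 / 0.091 = $2,065,934.07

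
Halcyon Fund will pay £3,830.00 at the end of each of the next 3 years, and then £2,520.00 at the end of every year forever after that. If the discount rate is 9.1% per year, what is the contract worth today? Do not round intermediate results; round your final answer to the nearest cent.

£31002.40

PV of 3-year annuity: £3,830.00 × [1 − (1+0.091)^−3] / 0.091 = 9677.60620
Perpetuity value at year 3: £2,520.00 / 0.091 = 27692.30769
PV of perpetuity: 27692.30769 / (1+0.091)^3 = 21324.79656
Total PV = 9677.60620 + 21324.79656 = 31002.40276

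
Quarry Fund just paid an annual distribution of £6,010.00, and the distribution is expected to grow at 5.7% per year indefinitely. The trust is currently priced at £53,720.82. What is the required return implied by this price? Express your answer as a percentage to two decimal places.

D₁ = £6,010.00 × 1.057 = £6,352.5700
P = D₁/(r − g) ⇒ r = D₁/P + g = £6,352.5700/£53,720.82 + 0.057 = 0.118252 + 0.057 = 0.175252

17.53%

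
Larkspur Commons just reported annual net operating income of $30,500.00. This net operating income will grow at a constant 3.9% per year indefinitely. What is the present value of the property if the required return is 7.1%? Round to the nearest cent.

$990296.88

D₁ = D₀ × (1 + g) = $30,500.00 × 1.039 = $31,689.5000
Growing perpetuity: P = D₁ / (r − g) = $31,689.5000 / (0.071 − 0.039) = $990,296.88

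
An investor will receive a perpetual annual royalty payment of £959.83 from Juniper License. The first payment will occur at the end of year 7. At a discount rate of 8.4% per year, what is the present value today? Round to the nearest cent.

£7042.70

Value at end of year 6: C / r = £959.83 / 0.084 = £11,426.5476
Discount to today: PV = £11,426.5476 / (1 + 0.084)^6 = £11,426.5476 / 1.622466 = £7,042.70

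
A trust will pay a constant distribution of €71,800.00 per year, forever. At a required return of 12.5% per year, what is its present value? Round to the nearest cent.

€574400.00

Level perpetuity: PV = C / r = €71,800.00 / 0.125 = €574,400.00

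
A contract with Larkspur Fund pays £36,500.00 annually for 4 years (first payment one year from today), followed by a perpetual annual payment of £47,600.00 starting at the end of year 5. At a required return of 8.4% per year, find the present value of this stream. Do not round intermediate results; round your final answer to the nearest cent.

£530227.03

PV of 4-year annuity: £36,500.00 × [1 − (1+0.084)^−4] / 0.084 = 119824.02208
Perpetuity value at year 4: £47,600.00 / 0.084 = 566666.66667
PV of perpetuity: 566666.66667 / (1+0.084)^4 = 410403.01048
Total PV = 119824.02208 + 410403.01048 = 530227.03256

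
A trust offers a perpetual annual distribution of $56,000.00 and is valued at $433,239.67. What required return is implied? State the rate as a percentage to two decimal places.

12.93%

P = C/r ⇒ r = C/P = $56,000.00/$433,239.67 = 0.129259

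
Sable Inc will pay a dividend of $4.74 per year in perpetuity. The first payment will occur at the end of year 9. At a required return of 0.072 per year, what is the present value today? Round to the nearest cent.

$37.75

Value at end of year 8: C / r = $4.74 / 0.072 = $65.8333
Discount to today: PV = $65.8333 / (1 + 0.072)^8 = $65.8333 / 1.744047 = $37.75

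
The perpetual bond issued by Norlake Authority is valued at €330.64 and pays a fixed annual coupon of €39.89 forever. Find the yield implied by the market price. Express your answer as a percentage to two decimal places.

P = C/r ⇒ r = C/P = €39.89/€330.64 = 0.120645

12.06%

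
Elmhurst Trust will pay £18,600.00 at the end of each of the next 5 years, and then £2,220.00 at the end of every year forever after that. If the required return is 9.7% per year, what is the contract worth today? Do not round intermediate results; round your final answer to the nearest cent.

£85458.51

PV of 5-year annuity: £18,600.00 × [1 − (1+0.097)^−5] / 0.097 = 71052.35443
Perpetuity value at year 5: £2,220.00 / 0.097 = 22886.59794
PV of perpetuity: 22886.59794 / (1+0.097)^5 = 14406.15564
Total PV = 71052.35443 + 14406.15564 = 85458.51007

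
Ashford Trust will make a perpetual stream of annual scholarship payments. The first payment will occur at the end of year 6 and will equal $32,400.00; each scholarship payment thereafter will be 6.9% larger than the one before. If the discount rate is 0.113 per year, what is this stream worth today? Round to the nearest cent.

Value at end of year 5: C₁ / (r − g) = $32,400.00 / (0.113 − 0.069) = $736,363.6364
Discount to today: PV = $736,363.6364 / (1 + 0.113)^5 = $736,363.6364 / 1.707953 = $431,138.21

$431138.21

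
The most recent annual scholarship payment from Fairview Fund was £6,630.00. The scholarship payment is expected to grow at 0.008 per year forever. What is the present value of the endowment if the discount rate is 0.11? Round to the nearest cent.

£65520.00

D₁ = D₀ × (1 + g) = £6,630.00 × 1.008 = £6,683.0400
Growing perpetuity: P = D₁ / (r − g) = £6,683.0400 / (0.11 − 0.008) = £65,520.00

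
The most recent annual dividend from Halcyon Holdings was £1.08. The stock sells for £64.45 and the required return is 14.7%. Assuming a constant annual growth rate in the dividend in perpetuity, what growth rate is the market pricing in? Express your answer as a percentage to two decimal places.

P = D₀(1+g)/(r−g) ⇒ P(r−g) = D₀(1+g) ⇒ g(P+D₀) = P·r − D₀
g = (P·r − D₀)/(P + D₀) = (£64.45×0.147 − £1.08) / (£64.45 + £1.08) = 0.128096

12.81%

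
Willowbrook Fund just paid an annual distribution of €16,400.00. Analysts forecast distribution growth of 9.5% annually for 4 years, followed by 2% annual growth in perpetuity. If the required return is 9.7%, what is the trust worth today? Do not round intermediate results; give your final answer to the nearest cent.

D_1 = 17958.00000
D_2 = 19664.01000
D_3 = 21532.09095
D_4 = 23577.63959
Terminal value at year 4: TV = D_4×(1+g_2)/(r−g_2) = 24049.19238/0.077 = 312327.17379
P_0 = D_1/(1+r)^1 + D_2/(1+r)^2 + D_3/(1+r)^3 + D_4/(1+r)^4 + TV/(1+r)^4
    = 16370.10027 + 16340.25506 + 16310.46426 + 16280.72777 + 215666.78341 = 280968.33077

€280968.33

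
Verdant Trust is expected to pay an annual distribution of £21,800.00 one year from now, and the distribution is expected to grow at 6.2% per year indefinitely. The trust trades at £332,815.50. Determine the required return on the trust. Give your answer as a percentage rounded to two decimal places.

12.75%

P = D₁/(r − g) ⇒ r = D₁/P + g = £21,800.0000/£332,815.50 + 0.062 = 0.065502 + 0.062 = 0.127502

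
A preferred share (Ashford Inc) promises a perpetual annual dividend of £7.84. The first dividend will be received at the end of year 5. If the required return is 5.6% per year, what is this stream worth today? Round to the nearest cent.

Value at end of year 4: C / r = £7.84 / 0.056 = £140.0000
Discount to today: PV = £140.0000 / (1 + 0.056)^4 = £140.0000 / 1.243528 = £112.58

£112.58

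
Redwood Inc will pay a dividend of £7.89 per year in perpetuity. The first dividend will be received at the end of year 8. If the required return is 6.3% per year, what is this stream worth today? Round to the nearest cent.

Value at end of year 7: C / r = £7.89 / 0.063 = £125.2381
Discount to today: PV = £125.2381 / (1 + 0.063)^7 = £125.2381 / 1.533673 = £81.66

£81.66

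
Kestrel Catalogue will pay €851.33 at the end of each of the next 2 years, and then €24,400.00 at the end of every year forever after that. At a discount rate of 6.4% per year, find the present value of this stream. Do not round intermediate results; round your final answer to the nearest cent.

€338316.84

PV of 2-year annuity: €851.33 × [1 − (1+0.064)^−2] / 0.064 = 1552.11671
Perpetuity value at year 2: €24,400.00 / 0.064 = 381250.00000
PV of perpetuity: 381250.00000 / (1+0.064)^2 = 336764.72667
Total PV = 1552.11671 + 336764.72667 = 338316.84338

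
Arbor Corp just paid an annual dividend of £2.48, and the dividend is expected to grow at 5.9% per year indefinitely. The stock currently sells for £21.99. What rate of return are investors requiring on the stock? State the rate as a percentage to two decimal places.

17.84%

D₁ = £2.48 × 1.059 = £2.6263
P = D₁/(r − g) ⇒ r = D₁/P + g = £2.6263/£21.99 + 0.059 = 0.119432 + 0.059 = 0.178432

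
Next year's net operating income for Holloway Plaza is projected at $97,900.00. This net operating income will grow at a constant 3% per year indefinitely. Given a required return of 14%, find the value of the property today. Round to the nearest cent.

$890000.00

Growing perpetuity: P = D₁ / (r − g) = $97,900.0000 / (0.14 − 0.03) = $890,000.00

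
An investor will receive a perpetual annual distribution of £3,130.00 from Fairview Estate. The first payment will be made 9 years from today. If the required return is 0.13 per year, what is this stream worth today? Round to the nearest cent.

Value at end of year 8: C / r = £3,130.00 / 0.13 = £24,076.9231
Discount to today: PV = £24,076.9231 / (1 + 0.13)^8 = £24,076.9231 / 2.658444 = £9,056.77

£9056.77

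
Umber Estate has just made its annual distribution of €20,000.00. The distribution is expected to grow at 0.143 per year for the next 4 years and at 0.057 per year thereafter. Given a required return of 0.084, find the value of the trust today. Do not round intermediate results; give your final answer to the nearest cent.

€1059346.52

D_1 = 22860.00000
D_2 = 26128.98000
D_3 = 29865.42414
D_4 = 34136.17979
Terminal value at year 4: TV = D_4×(1+g_2)/(r−g_2) = 36081.94204/0.027 = 1336368.22371
P_0 = D_1/(1+r)^1 + D_2/(1+r)^2 + D_3/(1+r)^3 + D_4/(1+r)^4 + TV/(1+r)^4
    = 21088.56089 + 22236.37001 + 23446.65214 + 24722.80756 + 967852.13315 = 1059346.52376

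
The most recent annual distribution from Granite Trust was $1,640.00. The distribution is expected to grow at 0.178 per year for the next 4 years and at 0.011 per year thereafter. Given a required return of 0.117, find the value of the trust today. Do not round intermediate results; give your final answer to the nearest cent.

D_1 = 1931.92000
D_2 = 2275.80176
D_3 = 2680.89447
D_4 = 3158.09369
Terminal value at year 4: TV = D_4×(1+g_2)/(r−g_2) = 3192.83272/0.106 = 30121.06340
P_0 = D_1/(1+r)^1 + D_2/(1+r)^2 + D_3/(1+r)^3 + D_4/(1+r)^4 + TV/(1+r)^4
    = 1729.56132 + 1824.01364 + 1923.62406 + 2028.67425 + 19348.95915 = 26854.83243

$26854.83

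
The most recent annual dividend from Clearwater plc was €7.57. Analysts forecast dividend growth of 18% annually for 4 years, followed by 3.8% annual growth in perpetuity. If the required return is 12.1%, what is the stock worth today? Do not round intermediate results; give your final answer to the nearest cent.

€150.71

D_1 = 8.93260
D_2 = 10.54047
D_3 = 12.43775
D_4 = 14.67655
Terminal value at year 4: TV = D_4×(1+g_2)/(r−g_2) = 15.23426/0.083 = 183.54526
P_0 = D_1/(1+r)^1 + D_2/(1+r)^2 + D_3/(1+r)^3 + D_4/(1+r)^4 + TV/(1+r)^4
    = 7.96842 + 8.38781 + 8.82928 + 9.29397 + 116.23066 = 150.71015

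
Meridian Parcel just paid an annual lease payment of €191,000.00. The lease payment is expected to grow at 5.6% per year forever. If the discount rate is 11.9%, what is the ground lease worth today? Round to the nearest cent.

€3201523.81

D₁ = D₀ × (1 + g) = €191,000.00 × 1.056 = €201,696.0000
Growing perpetuity: P = D₁ / (r − g) = €201,696.0000 / (0.119 − 0.056) = €3,201,523.81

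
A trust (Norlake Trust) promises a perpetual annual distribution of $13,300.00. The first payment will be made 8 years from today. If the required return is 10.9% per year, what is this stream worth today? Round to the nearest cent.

Value at end of year 7: C / r = $13,300.00 / 0.109 = $122,018.3486
Discount to today: PV = $122,018.3486 / (1 + 0.109)^7 = $122,018.3486 / 2.063103 = $59,143.13

$59143.13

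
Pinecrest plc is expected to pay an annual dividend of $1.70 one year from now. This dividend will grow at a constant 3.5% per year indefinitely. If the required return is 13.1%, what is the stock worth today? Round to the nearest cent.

$17.71

Growing perpetuity: P = D₁ / (r − g) = $1.7000 / (0.131 − 0.035) = $17.71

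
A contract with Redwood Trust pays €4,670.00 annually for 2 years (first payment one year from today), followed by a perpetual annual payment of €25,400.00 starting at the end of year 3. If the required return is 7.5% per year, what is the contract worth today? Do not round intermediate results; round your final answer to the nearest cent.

€301444.60

PV of 2-year annuity: €4,670.00 × [1 − (1+0.075)^−2] / 0.075 = 8385.28935
Perpetuity value at year 2: €25,400.00 / 0.075 = 338666.66667
PV of perpetuity: 338666.66667 / (1+0.075)^2 = 293059.31134
Total PV = 8385.28935 + 293059.31134 = 301444.60069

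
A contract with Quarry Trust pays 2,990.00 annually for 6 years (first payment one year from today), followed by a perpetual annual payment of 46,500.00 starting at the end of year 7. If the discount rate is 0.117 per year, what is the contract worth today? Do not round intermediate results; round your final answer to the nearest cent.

217018.26

PV of 6-year annuity: 2,990.00 × [1 − (1+0.117)^−6] / 0.117 = 12398.27038
Perpetuity value at year 6: 46,500.00 / 0.117 = 397435.89744
PV of perpetuity: 397435.89744 / (1+0.117)^6 = 204619.98686
Total PV = 12398.27038 + 204619.98686 = 217018.25724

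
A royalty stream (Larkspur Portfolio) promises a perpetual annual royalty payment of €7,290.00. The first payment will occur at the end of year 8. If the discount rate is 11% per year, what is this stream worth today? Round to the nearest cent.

€31920.82

Value at end of year 7: C / r = €7,290.00 / 0.11 = €66,272.7273
Discount to today: PV = €66,272.7273 / (1 + 0.11)^7 = €66,272.7273 / 2.076160 = €31,920.82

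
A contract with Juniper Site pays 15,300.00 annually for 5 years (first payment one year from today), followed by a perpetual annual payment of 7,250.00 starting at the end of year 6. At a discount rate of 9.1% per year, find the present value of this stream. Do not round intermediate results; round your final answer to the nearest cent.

PV of 5-year annuity: 15,300.00 × [1 − (1+0.091)^−5] / 0.091 = 59357.57103
Perpetuity value at year 5: 7,250.00 / 0.091 = 79670.32967
PV of perpetuity: 79670.32967 / (1+0.091)^5 = 51543.37608
Total PV = 59357.57103 + 51543.37608 = 110900.94711

110900.95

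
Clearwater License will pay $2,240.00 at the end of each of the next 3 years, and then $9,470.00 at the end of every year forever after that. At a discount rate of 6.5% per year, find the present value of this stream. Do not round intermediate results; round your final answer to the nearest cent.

PV of 3-year annuity: $2,240.00 × [1 − (1+0.065)^−3] / 0.065 = 5932.58514
Perpetuity value at year 3: $9,470.00 / 0.065 = 145692.30769
PV of perpetuity: 145692.30769 / (1+0.065)^3 = 120611.24461
Total PV = 5932.58514 + 120611.24461 = 126543.82975

$126543.83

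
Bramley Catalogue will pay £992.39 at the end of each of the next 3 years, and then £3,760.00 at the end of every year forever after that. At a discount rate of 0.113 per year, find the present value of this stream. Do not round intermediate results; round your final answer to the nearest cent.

£26546.22

PV of 3-year annuity: £992.39 × [1 − (1+0.113)^−3] / 0.113 = 2412.52024
Perpetuity value at year 3: £3,760.00 / 0.113 = 33274.33628
PV of perpetuity: 33274.33628 / (1+0.113)^3 = 24133.69992
Total PV = 2412.52024 + 24133.69992 = 26546.22017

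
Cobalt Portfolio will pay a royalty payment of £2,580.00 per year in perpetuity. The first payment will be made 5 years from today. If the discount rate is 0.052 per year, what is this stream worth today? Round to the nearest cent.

Value at end of year 4: C / r = £2,580.00 / 0.052 = £49,615.3846
Discount to today: PV = £49,615.3846 / (1 + 0.052)^4 = £49,615.3846 / 1.224794 = £40,509.18

£40509.18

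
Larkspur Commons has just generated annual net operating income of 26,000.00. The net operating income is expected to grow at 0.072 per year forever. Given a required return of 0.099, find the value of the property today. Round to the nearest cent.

1032296.30

D₁ = D₀ × (1 + g) = 26,000.00 × 1.072 = 27,872.0000
Growing perpetuity: P = D₁ / (r − g) = 27,872.0000 / (0.099 − 0.072) = 1,032,296.30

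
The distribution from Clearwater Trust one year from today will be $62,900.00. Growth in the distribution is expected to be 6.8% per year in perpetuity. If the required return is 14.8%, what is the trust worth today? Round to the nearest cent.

$786250.00

Growing perpetuity: P = D₁ / (r − g) = $62,900.0000 / (0.148 − 0.068) = $786,250.00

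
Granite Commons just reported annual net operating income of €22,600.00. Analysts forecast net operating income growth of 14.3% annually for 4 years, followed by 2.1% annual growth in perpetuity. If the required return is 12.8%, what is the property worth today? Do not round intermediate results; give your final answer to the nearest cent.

€320797.63

D_1 = 25831.80000
D_2 = 29525.74740
D_3 = 33747.92928
D_4 = 38573.88316
Terminal value at year 4: TV = D_4×(1+g_2)/(r−g_2) = 39383.93471/0.107 = 368074.15618
P_0 = D_1/(1+r)^1 + D_2/(1+r)^2 + D_3/(1+r)^3 + D_4/(1+r)^4 + TV/(1+r)^4
    = 22900.53191 + 23205.06026 + 23513.63819 + 23826.31955 + 227352.07723 = 320797.62715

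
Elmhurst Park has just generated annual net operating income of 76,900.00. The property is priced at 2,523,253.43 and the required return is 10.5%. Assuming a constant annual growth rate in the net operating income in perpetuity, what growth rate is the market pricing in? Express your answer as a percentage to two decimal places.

P = D₀(1+g)/(r−g) ⇒ P(r−g) = D₀(1+g) ⇒ g(P+D₀) = P·r − D₀
g = (P·r − D₀)/(P + D₀) = (2,523,253.43×0.105 − 76,900.00) / (2,523,253.43 + 76,900.00) = 0.072319

7.23%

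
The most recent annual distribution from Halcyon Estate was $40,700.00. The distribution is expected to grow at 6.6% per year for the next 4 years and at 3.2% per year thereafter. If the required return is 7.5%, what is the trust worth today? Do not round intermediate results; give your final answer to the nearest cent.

D_1 = 43386.20000
D_2 = 46249.68920
D_3 = 49302.16869
D_4 = 52556.11182
Terminal value at year 4: TV = D_4×(1+g_2)/(r−g_2) = 54237.90740/0.043 = 1261346.68369
P_0 = D_1/(1+r)^1 + D_2/(1+r)^2 + D_3/(1+r)^3 + D_4/(1+r)^4 + TV/(1+r)^4
    = 40359.25581 + 40021.36437 + 39686.30178 + 39354.04437 + 944497.06498 = 1103918.03132

$1103918.03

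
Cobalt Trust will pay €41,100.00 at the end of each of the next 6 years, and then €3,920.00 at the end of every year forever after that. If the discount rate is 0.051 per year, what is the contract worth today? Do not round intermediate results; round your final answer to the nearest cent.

PV of 6-year annuity: €41,100.00 × [1 − (1+0.051)^−6] / 0.051 = 207945.46107
Perpetuity value at year 6: €3,920.00 / 0.051 = 76862.74510
PV of perpetuity: 76862.74510 / (1+0.051)^6 = 57029.50404
Total PV = 207945.46107 + 57029.50404 = 264974.96511

€264974.97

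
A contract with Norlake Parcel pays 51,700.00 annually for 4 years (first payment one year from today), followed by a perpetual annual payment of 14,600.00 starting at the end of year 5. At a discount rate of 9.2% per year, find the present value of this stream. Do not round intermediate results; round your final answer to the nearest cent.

278363.51

PV of 4-year annuity: 51,700.00 × [1 − (1+0.092)^−4] / 0.092 = 166760.86564
Perpetuity value at year 4: 14,600.00 / 0.092 = 158695.65217
PV of perpetuity: 158695.65217 / (1+0.092)^4 = 111602.64176
Total PV = 166760.86564 + 111602.64176 = 278363.50740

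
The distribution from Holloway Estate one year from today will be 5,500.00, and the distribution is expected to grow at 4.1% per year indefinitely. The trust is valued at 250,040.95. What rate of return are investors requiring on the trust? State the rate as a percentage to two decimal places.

6.30%

P = D₁/(r − g) ⇒ r = D₁/P + g = 5,500.0000/250,040.95 + 0.041 = 0.021996 + 0.041 = 0.062996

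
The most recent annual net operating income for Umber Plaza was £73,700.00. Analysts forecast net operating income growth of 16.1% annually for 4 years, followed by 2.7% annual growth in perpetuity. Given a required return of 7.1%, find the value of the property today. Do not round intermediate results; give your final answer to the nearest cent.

D_1 = 85565.70000
D_2 = 99341.77770
D_3 = 115335.80391
D_4 = 133904.86834
Terminal value at year 4: TV = D_4×(1+g_2)/(r−g_2) = 137520.29978/0.044 = 3125461.35873
P_0 = D_1/(1+r)^1 + D_2/(1+r)^2 + D_3/(1+r)^3 + D_4/(1+r)^4 + TV/(1+r)^4
    = 79893.27731 + 86606.99809 + 93884.89709 + 101774.38424 + 2375506.65041 = 2737666.20715

£2737666.21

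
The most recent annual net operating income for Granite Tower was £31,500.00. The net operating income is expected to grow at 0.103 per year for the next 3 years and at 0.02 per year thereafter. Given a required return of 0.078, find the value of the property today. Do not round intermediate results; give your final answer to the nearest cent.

D_1 = 34744.50000
D_2 = 38323.18350
D_3 = 42270.47140
Terminal value at year 3: TV = D_3×(1+g_2)/(r−g_2) = 43115.88083/0.058 = 743377.25566
P_0 = D_1/(1+r)^1 + D_2/(1+r)^2 + D_3/(1+r)^3 + TV/(1+r)^3
    = 32230.51948 + 32977.98051 + 33742.77597 + 593407.43954 = 692358.71550

£692358.72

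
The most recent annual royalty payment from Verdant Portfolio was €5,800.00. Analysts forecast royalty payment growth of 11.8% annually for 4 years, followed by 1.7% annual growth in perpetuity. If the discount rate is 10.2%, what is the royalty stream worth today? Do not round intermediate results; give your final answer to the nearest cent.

D_1 = 6484.40000
D_2 = 7249.55920
D_3 = 8105.00719
D_4 = 9061.39803
Terminal value at year 4: TV = D_4×(1+g_2)/(r−g_2) = 9215.44180/0.085 = 108416.96235
P_0 = D_1/(1+r)^1 + D_2/(1+r)^2 + D_3/(1+r)^3 + D_4/(1+r)^4 + TV/(1+r)^4
    = 5884.21053 + 5969.64371 + 6056.31730 + 6144.24931 + 73514.13592 = 97568.55677

€97568.56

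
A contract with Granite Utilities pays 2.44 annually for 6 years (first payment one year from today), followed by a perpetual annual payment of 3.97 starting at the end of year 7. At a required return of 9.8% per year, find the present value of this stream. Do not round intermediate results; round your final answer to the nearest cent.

PV of 6-year annuity: 2.44 × [1 − (1+0.098)^−6] / 0.098 = 10.68941
Perpetuity value at year 6: 3.97 / 0.098 = 40.51020
PV of perpetuity: 40.51020 / (1+0.098)^6 = 23.11801
Total PV = 10.68941 + 23.11801 = 33.80742

33.81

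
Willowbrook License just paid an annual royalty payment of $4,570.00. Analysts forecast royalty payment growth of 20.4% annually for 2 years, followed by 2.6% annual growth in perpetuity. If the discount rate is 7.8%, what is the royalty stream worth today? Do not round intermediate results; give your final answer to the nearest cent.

$123285.00

D_1 = 5502.28000
D_2 = 6624.74512
Terminal value at year 2: TV = D_2×(1+g_2)/(r−g_2) = 6796.98849/0.052 = 130711.31718
P_0 = D_1/(1+r)^1 + D_2/(1+r)^2 + TV/(1+r)^2
    = 5104.15584 + 5700.74549 + 112480.09367 = 123284.99500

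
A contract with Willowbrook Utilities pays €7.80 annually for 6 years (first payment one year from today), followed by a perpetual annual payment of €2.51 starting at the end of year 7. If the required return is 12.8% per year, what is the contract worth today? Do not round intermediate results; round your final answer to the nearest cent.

PV of 6-year annuity: €7.80 × [1 − (1+0.128)^−6] / 0.128 = 31.35533
Perpetuity value at year 6: €2.51 / 0.128 = 19.60938
PV of perpetuity: 19.60938 / (1+0.128)^6 = 9.51939
Total PV = 31.35533 + 9.51939 = 40.87472

€40.87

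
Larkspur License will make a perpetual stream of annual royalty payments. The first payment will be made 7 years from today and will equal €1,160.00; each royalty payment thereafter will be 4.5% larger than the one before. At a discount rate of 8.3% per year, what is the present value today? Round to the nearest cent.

€18919.24

Value at end of year 6: C₁ / (r − g) = €1,160.00 / (0.083 − 0.045) = €30,526.3158
Discount to today: PV = €30,526.3158 / (1 + 0.083)^6 = €30,526.3158 / 1.613507 = €18,919.24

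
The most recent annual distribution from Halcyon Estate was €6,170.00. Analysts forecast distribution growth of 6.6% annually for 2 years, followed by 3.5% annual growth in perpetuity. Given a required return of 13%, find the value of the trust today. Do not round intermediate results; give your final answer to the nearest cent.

€71133.23

D_1 = 6577.22000
D_2 = 7011.31652
Terminal value at year 2: TV = D_2×(1+g_2)/(r−g_2) = 7256.71260/0.095 = 76386.44840
P_0 = D_1/(1+r)^1 + D_2/(1+r)^2 + TV/(1+r)^2
    = 5820.54867 + 5490.88928 + 59821.79372 = 71133.23167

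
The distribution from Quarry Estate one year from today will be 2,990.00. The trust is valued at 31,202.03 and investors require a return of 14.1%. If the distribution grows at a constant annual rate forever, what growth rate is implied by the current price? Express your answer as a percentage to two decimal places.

P = D₁/(r−g) ⇒ g = r − D₁/P = 0.141 − 2,990.00/31,202.03 = 0.045173

4.52%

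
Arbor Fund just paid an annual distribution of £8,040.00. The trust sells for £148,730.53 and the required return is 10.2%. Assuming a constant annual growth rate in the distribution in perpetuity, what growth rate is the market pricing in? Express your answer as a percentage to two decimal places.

P = D₀(1+g)/(r−g) ⇒ P(r−g) = D₀(1+g) ⇒ g(P+D₀) = P·r − D₀
g = (P·r − D₀)/(P + D₀) = (£148,730.53×0.102 − £8,040.00) / (£148,730.53 + £8,040.00) = 0.045484

4.55%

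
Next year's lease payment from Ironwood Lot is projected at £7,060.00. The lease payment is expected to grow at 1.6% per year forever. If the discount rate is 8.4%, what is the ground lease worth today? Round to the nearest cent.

Growing perpetuity: P = D₁ / (r − g) = £7,060.0000 / (0.084 − 0.016) = £103,823.53

£103823.53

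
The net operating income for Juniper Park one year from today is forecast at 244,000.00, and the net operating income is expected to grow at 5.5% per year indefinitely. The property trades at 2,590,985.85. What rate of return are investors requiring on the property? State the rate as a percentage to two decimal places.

P = D₁/(r − g) ⇒ r = D₁/P + g = 244,000.0000/2,590,985.85 + 0.055 = 0.094173 + 0.055 = 0.149173

14.92%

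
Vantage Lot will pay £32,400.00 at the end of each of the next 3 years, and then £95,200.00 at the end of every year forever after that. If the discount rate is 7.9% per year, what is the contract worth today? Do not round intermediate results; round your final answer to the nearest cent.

PV of 3-year annuity: £32,400.00 × [1 − (1+0.079)^−3] / 0.079 = 83648.83518
Perpetuity value at year 3: £95,200.00 / 0.079 = 1205063.29114
PV of perpetuity: 1205063.29114 / (1+0.079)^3 = 959280.29394
Total PV = 83648.83518 + 959280.29394 = 1042929.12912

£1042929.13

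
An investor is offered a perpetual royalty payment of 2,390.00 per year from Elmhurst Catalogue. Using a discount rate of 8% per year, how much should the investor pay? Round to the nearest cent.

Level perpetuity: PV = C / r = 2,390.00 / 0.08 = 29,875.00

29875.00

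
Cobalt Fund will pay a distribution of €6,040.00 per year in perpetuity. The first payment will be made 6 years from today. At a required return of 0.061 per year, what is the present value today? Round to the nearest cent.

Value at end of year 5: C / r = €6,040.00 / 0.061 = €99,016.3934
Discount to today: PV = €99,016.3934 / (1 + 0.061)^5 = €99,016.3934 / 1.344550 = €73,642.78

€73642.78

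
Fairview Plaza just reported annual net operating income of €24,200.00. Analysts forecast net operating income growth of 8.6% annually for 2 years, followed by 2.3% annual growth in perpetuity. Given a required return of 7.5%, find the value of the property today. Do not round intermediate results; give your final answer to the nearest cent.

€535026.93

D_1 = 26281.20000
D_2 = 28541.38320
Terminal value at year 2: TV = D_2×(1+g_2)/(r−g_2) = 29197.83501/0.052 = 561496.82718
P_0 = D_1/(1+r)^1 + D_2/(1+r)^2 + TV/(1+r)^2
    = 24447.62791 + 24697.78968 + 485881.51622 = 535026.93381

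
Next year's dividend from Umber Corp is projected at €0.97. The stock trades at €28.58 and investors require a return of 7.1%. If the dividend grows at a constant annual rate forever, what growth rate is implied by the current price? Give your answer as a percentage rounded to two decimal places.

P = D₁/(r−g) ⇒ g = r − D₁/P = 0.071 − €0.97/€28.58 = 0.037060

3.71%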